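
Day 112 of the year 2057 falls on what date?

January has 31 days (112 − 31 = 81 remain).
February has 28 days (81 − 28 = 53 remain).
March has 31 days (53 − 31 = 22 remain).
22 into April → April 22.

April 22, 2057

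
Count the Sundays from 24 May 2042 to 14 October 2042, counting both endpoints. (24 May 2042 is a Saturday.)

24 May 2042 is a Saturday; the first Sunday on or after it is 25 May 2042 (1 day later).
From 25 May 2042 to 14 October 2042: 6 + 30 + 31 + 31 + 30 + 14 = 142 days (rest of May, June, July, August, September, October).
142 ÷ 7 = 20 full weeks with remainder 2, so 20 more Sundays after the first → 21.

21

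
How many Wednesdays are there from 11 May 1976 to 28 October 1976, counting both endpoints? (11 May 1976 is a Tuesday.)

25

11 May 1976 is a Tuesday; the first Wednesday on or after it is 12 May 1976 (1 day later).
From 12 May 1976 to 28 October 1976: 19 + 30 + 31 + 31 + 30 + 28 = 169 days (rest of May, June, July, August, September, October).
169 ÷ 7 = 24 full weeks with remainder 1, so 24 more Wednesdays after the first → 25.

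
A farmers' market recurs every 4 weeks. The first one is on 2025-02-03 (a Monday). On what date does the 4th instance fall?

The 4th occurrence is 3 intervals after the first: 3 × 28 = 84 days after 2025-02-03.
February has 28 days — 25 days to the end of February leaves 59.
March has 31 days (28 left).
28 days into April → 2025-04-28.

2025-04-28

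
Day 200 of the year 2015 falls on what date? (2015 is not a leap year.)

January has 31 days (200 − 31 = 169 remain).
February has 28 days (169 − 28 = 141 remain).
March has 31 days (141 − 31 = 110 remain).
April has 30 days (110 − 30 = 80 remain).
May has 31 days (80 − 31 = 49 remain).
June has 30 days (49 − 30 = 19 remain).
19 into July → July 19.

19 July 2015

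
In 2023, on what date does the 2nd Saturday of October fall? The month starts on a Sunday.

14 October 2023

October 2023 begins on a Sunday, so the first Saturday is October 7 (6 days later).
The 2nd Saturday is 1 weeks later: 7 + 7 = 14.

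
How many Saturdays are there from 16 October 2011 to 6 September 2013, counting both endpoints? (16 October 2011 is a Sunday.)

16 October 2011 is a Sunday; the first Saturday on or after it is 22 October 2011 (6 days later).
From 22 October 2011 to 6 September 2013: 70 + 366 + 249 = 685 days (rest of 2011, 2012, to 6 September 2013 in 2013).
685 ÷ 7 = 97 full weeks with remainder 6, so 97 more Saturdays after the first → 98.

98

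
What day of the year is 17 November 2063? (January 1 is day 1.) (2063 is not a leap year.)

321

Days in months before November: 31 + 28 + 31 + 30 + 31 + 30 + 31 + 31 + 30 + 31 = 304.
Plus 17 days into November → day 321.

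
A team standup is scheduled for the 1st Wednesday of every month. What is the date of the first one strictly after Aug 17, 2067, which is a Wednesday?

Sep 7, 2067

Aug 2067 starts on a Monday, so its 1st Wednesday is Aug 3, 2067 (2 days in).
That is not after Aug 17, 2067, so look at Sep 2067.
Sep 2067 starts on a Thursday, so its 1st Wednesday is Sep 7, 2067 (6 days in).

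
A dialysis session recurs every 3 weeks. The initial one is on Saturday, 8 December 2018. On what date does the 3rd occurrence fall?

19 January 2019

The 3rd occurrence is 2 intervals after the first: 2 × 21 = 42 days after 8 December 2018.
December has 31 days — 23 days to the end of December leaves 19.
19 days into January → 19 January 2019.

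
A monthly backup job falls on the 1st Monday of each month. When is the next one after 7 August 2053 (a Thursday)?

1 September 2053

August 2053 starts on a Friday, so its 1st Monday is 4 August 2053 (3 days in).
That is not after 7 August 2053, so look at September 2053.
September 2053 starts on a Monday, so its 1st Monday is 1 September 2053.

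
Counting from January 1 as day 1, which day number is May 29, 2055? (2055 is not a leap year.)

Days in months before May: 31 + 28 + 31 + 30 = 120.
Plus 29 days into May → day 149.

149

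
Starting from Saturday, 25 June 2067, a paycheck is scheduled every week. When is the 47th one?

The 47th occurrence is 46 intervals after the first: 46 × 7 = 322 days after 25 June 2067.
June has 30 days — 5 days to the end of June leaves 317.
July has 31 days (286 left).
August has 31 days (255 left).
September has 30 days (225 left).
October has 31 days (194 left).
November has 30 days (164 left).
December has 31 days (133 left).
January has 31 days (102 left).
February has 29 days (73 left).
March has 31 days (42 left).
April has 30 days (12 left).
12 days into May → 12 May 2068.

12 May 2068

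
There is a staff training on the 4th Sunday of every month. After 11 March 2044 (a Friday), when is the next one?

27 March 2044

March 2044 starts on a Tuesday; its first Sunday is the 6th, so the 4th Sunday is the 27th — 27 March 2044.
27 March 2044 is after 11 March 2044, so that is the next one.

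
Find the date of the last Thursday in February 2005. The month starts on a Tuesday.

2005-02-24

February 2005 begins on a Tuesday, so the first Thursday is February 3 (2 days later).
February 2005 has 28 days. Adding weeks: 3, 10, 17, 24 — the last one ≤ 28 is the 24th.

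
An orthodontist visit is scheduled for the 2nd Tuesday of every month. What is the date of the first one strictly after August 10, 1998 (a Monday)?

August 1998 starts on a Saturday; its first Tuesday is the 4th, so the 2nd Tuesday is the 11th — August 11, 1998.
August 11, 1998 is after August 10, 1998, so that is the next one.

August 11, 1998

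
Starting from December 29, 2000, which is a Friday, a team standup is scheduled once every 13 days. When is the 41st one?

The 41st occurrence is 40 intervals after the first: 40 × 13 = 520 days after December 29, 2000.
December has 31 days — 2 days to the end of December leaves 518.
2001 has 365 days (153 left).
January has 31 days (122 left).
February has 28 days (94 left).
March has 31 days (63 left).
April has 30 days (33 left).
May has 31 days (2 left).
2 days into June → June 2, 2002.

June 2, 2002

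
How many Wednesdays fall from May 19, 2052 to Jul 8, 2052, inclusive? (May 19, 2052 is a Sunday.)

May 19, 2052 is a Sunday; the first Wednesday on or after it is May 22, 2052 (3 days later).
From May 22, 2052 to Jul 8, 2052: 9 + 30 + 8 = 47 days (rest of May, Jun, Jul).
47 ÷ 7 = 6 full weeks with remainder 5, so 6 more Wednesdays after the first → 7.

7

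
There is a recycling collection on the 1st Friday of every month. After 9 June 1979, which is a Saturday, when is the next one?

6 July 1979

June 1979 starts on a Friday, so its 1st Friday is 1 June 1979.
That is not after 9 June 1979, so look at July 1979.
July 1979 starts on a Sunday, so its 1st Friday is 6 July 1979 (5 days in).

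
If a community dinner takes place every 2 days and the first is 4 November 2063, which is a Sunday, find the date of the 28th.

28 December 2063

The 28th occurrence is 27 intervals after the first: 27 × 2 = 54 days after 4 November 2063.
November has 30 days — 26 days to the end of November leaves 28.
28 days into December → 28 December 2063.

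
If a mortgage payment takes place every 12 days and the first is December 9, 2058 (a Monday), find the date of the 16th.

June 7, 2059

The 16th occurrence is 15 intervals after the first: 15 × 12 = 180 days after December 9, 2058.
December has 31 days — 22 days to the end of December leaves 158.
January has 31 days (127 left).
February has 28 days (99 left).
March has 31 days (68 left).
April has 30 days (38 left).
May has 31 days (7 left).
7 days into June → June 7, 2059.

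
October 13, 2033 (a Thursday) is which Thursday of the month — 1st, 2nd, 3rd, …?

Day 13 falls in week ⌈13/7⌉ of the month.
Days 1–7 hold the 1st Thursday, 8–14 the 2nd, 15–21 the 3rd, 22–28 the 4th, 29–31 the 5th.
13 is in the range for the 2nd.

2nd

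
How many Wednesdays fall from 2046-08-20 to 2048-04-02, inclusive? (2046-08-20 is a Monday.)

85

2046-08-20 is a Monday; the first Wednesday on or after it is 2046-08-22 (2 days later).
From 2046-08-22 to 2048-04-02: 131 + 365 + 93 = 589 days (rest of 2046, 2047, to 2048-04-02 in 2048).
589 ÷ 7 = 84 full weeks with remainder 1, so 84 more Wednesdays after the first → 85.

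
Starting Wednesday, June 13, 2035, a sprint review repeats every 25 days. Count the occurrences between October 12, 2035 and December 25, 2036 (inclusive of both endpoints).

Occurrences land 25·i days after June 13, 2035 for i = 0, 1, 2, …
October 12, 2035 is 121 days after the start; 121 ÷ 25 = 4 remainder 21; since the remainder is 21, round up to i = 5. First occurrence in the window: #6 on October 16, 2035 (5×25 = 125 days in).
December 25, 2036 is 561 days after the start; 561 ÷ 25 = 22 remainder 11. Last occurrence in the window: #23 on December 14, 2036.
Occurrences #6 through #23: 18 in total.

18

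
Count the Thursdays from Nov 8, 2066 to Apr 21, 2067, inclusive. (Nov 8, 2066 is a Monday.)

Nov 8, 2066 is a Monday; the first Thursday on or after it is Nov 11, 2066 (3 days later).
From Nov 11, 2066 to Apr 21, 2067: 19 + 31 + 31 + 28 + 31 + 21 = 161 days (rest of Nov, Dec, Jan, Feb, Mar, Apr).
161 ÷ 7 = 23 full weeks with remainder 0, so 23 more Thursdays after the first → 24.

24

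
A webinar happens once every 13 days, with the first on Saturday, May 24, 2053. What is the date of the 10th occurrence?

The 10th occurrence is 9 intervals after the first: 9 × 13 = 117 days after May 24, 2053.
May has 31 days — 7 days to the end of May leaves 110.
Jun has 30 days (80 left).
Jul has 31 days (49 left).
Aug has 31 days (18 left).
18 days into Sep → Sep 18, 2053.

Sep 18, 2053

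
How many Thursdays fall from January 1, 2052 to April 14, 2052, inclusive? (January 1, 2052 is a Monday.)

15

January 1, 2052 is a Monday; the first Thursday on or after it is January 4, 2052 (3 days later).
From January 4, 2052 to April 14, 2052: 27 + 29 + 31 + 14 = 101 days (rest of January, February, March, April).
101 ÷ 7 = 14 full weeks with remainder 3, so 14 more Thursdays after the first → 15.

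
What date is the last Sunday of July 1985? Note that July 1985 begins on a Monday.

July 28, 1985

July 1985 begins on a Monday, so the first Sunday is July 7 (6 days later).
July 1985 has 31 days. Adding weeks: 7, 14, 21, 28 — the last one ≤ 31 is the 28th.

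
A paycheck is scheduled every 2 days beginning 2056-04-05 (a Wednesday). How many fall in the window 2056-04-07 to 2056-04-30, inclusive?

12

Occurrences land 2·i days after 2056-04-05 for i = 0, 1, 2, …
2056-04-07 is 2 days after the start; 2 ÷ 2 = 1 remainder 0. First occurrence in the window: #2 on 2056-04-07 (1×2 = 2 days in).
2056-04-30 is 25 days after the start; 25 ÷ 2 = 12 remainder 1. Last occurrence in the window: #13 on 2056-04-29.
Occurrences #2 through #13: 12 in total.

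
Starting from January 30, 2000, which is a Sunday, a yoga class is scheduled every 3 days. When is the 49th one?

The 49th occurrence is 48 intervals after the first: 48 × 3 = 144 days after January 30, 2000.
January has 31 days — 1 day to the end of January leaves 143.
February has 29 days (114 left).
March has 31 days (83 left).
April has 30 days (53 left).
May has 31 days (22 left).
22 days into June → June 22, 2000.

June 22, 2000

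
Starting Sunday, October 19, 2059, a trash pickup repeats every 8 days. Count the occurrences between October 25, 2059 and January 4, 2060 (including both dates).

9

Occurrences land 8·i days after October 19, 2059 for i = 0, 1, 2, …
October 25, 2059 is 6 days after the start; 6 ÷ 8 = 0 remainder 6; since the remainder is 6, round up to i = 1. First occurrence in the window: #2 on October 27, 2059 (1×8 = 8 days in).
January 4, 2060 is 77 days after the start; 77 ÷ 8 = 9 remainder 5. Last occurrence in the window: #10 on December 30, 2059.
Occurrences #2 through #10: 9 in total.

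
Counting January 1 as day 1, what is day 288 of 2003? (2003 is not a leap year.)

15 October 2003

January has 31 days (288 − 31 = 257 remain).
February has 28 days (257 − 28 = 229 remain).
March has 31 days (229 − 31 = 198 remain).
April has 30 days (198 − 30 = 168 remain).
May has 31 days (168 − 31 = 137 remain).
June has 30 days (137 − 30 = 107 remain).
July has 31 days (107 − 31 = 76 remain).
August has 31 days (76 − 31 = 45 remain).
September has 30 days (45 − 30 = 15 remain).
15 into October → October 15.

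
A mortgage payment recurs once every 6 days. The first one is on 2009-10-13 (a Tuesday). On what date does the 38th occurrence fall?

2010-05-23

The 38th occurrence is 37 intervals after the first: 37 × 6 = 222 days after 2009-10-13.
October has 31 days — 18 days to the end of October leaves 204.
November has 30 days (174 left).
December has 31 days (143 left).
January has 31 days (112 left).
February has 28 days (84 left).
March has 31 days (53 left).
April has 30 days (23 left).
23 days into May → 2010-05-23.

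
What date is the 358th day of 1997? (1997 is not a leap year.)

1997-12-24

January has 31 days (358 − 31 = 327 remain).
February has 28 days (327 − 28 = 299 remain).
March has 31 days (299 − 31 = 268 remain).
April has 30 days (268 − 30 = 238 remain).
May has 31 days (238 − 31 = 207 remain).
June has 30 days (207 − 30 = 177 remain).
July has 31 days (177 − 31 = 146 remain).
August has 31 days (146 − 31 = 115 remain).
September has 30 days (115 − 30 = 85 remain).
October has 31 days (85 − 31 = 54 remain).
November has 30 days (54 − 30 = 24 remain).
24 into December → December 24.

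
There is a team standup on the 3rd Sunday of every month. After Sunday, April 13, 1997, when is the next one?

April 1997 starts on a Tuesday; its first Sunday is the 6th, so the 3rd Sunday is the 20th — April 20, 1997.
April 20, 1997 is after April 13, 1997, so that is the next one.

April 20, 1997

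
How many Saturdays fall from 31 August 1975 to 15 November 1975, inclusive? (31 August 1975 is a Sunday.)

31 August 1975 is a Sunday; the first Saturday on or after it is 6 September 1975 (6 days later).
From 6 September 1975 to 15 November 1975: 24 + 31 + 15 = 70 days (rest of September, October, November).
70 ÷ 7 = 10 full weeks with remainder 0, so 10 more Saturdays after the first → 11.

11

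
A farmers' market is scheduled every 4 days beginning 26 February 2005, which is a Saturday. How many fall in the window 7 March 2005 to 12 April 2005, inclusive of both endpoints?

Occurrences land 4·i days after 26 February 2005 for i = 0, 1, 2, …
7 March 2005 is 9 days after the start; 9 ÷ 4 = 2 remainder 1; since the remainder is 1, round up to i = 3. First occurrence in the window: #4 on 10 March 2005 (3×4 = 12 days in).
12 April 2005 is 45 days after the start; 45 ÷ 4 = 11 remainder 1. Last occurrence in the window: #12 on 11 April 2005.
Occurrences #4 through #12: 9 in total.

9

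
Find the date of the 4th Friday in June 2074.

June 2074 begins on a Friday, so the first Friday is June 1.
The 4th Friday is 3 weeks later: 1 + 21 = 22.

June 22, 2074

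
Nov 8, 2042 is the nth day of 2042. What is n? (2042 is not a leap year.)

Days in months before Nov: 31 + 28 + 31 + 30 + 31 + 30 + 31 + 31 + 30 + 31 = 304.
Plus 8 days into Nov → day 312.

312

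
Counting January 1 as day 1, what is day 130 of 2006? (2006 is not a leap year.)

May 10, 2006

January has 31 days (130 − 31 = 99 remain).
February has 28 days (99 − 28 = 71 remain).
March has 31 days (71 − 31 = 40 remain).
April has 30 days (40 − 30 = 10 remain).
10 into May → May 10.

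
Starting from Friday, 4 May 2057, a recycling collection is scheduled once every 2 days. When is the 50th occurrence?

The 50th occurrence is 49 intervals after the first: 49 × 2 = 98 days after 4 May 2057.
May has 31 days — 27 days to the end of May leaves 71.
June has 30 days (41 left).
July has 31 days (10 left).
10 days into August → 10 August 2057.

10 August 2057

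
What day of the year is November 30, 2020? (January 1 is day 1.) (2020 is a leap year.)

335

Days in months before November: 31 + 29 + 31 + 30 + 31 + 30 + 31 + 31 + 30 + 31 = 305.
Plus 30 days into November → day 335.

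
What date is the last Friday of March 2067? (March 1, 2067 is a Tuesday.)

March 2067 begins on a Tuesday, so the first Friday is March 4 (3 days later).
March 2067 has 31 days. Adding weeks: 4, 11, 18, 25 — the last one ≤ 31 is the 25th.

2067-03-25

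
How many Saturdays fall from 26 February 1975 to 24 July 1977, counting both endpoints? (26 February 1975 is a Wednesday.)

26 February 1975 is a Wednesday; the first Saturday on or after it is 1 March 1975 (3 days later).
From 1 March 1975 to 24 July 1977: 305 + 366 + 205 = 876 days (rest of 1975, 1976, to 24 July 1977 in 1977).
876 ÷ 7 = 125 full weeks with remainder 1, so 125 more Saturdays after the first → 126.

126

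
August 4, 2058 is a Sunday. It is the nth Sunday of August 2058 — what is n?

Day 4 falls in week ⌈4/7⌉ of the month.
Days 1–7 hold the 1st Sunday, 8–14 the 2nd, 15–21 the 3rd, 22–28 the 4th, 29–31 the 5th.
4 is in the range for the 1st.

1st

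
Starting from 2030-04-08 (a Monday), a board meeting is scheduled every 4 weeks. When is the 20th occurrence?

The 20th occurrence is 19 intervals after the first: 19 × 28 = 532 days after 2030-04-08.
April has 30 days — 22 days to the end of April leaves 510.
From end of April to end of 2030 is 245 days (265 left).
January has 31 days (234 left).
February has 28 days (206 left).
March has 31 days (175 left).
April has 30 days (145 left).
May has 31 days (114 left).
June has 30 days (84 left).
July has 31 days (53 left).
August has 31 days (22 left).
22 days into September → 2031-09-22.

2031-09-22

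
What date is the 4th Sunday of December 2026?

2026-12-27

December 2026 begins on a Tuesday, so the first Sunday is December 6 (5 days later).
The 4th Sunday is 3 weeks later: 6 + 21 = 27.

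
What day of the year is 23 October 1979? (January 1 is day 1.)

296

Days in months before October: 31 + 28 + 31 + 30 + 31 + 30 + 31 + 31 + 30 = 273.
Plus 23 days into October → day 296.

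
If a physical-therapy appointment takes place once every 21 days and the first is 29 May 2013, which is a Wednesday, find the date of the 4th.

31 July 2013

The 4th occurrence is 3 intervals after the first: 3 × 21 = 63 days after 29 May 2013.
May has 31 days — 2 days to the end of May leaves 61.
June has 30 days (31 left).
31 days into July → 31 July 2013.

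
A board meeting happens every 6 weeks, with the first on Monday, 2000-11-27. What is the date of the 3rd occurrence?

The 3rd occurrence is 2 intervals after the first: 2 × 42 = 84 days after 2000-11-27.
November has 30 days — 3 days to the end of November leaves 81.
December has 31 days (50 left).
January has 31 days (19 left).
19 days into February → 2001-02-19.

2001-02-19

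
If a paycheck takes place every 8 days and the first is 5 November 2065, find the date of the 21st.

The 21st occurrence is 20 intervals after the first: 20 × 8 = 160 days after 5 November 2065.
November has 30 days — 25 days to the end of November leaves 135.
December has 31 days (104 left).
January has 31 days (73 left).
February has 28 days (45 left).
March has 31 days (14 left).
14 days into April → 14 April 2066.

14 April 2066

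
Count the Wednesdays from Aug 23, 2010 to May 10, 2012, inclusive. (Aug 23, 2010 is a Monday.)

90

Aug 23, 2010 is a Monday; the first Wednesday on or after it is Aug 25, 2010 (2 days later).
From Aug 25, 2010 to May 10, 2012: 128 + 365 + 131 = 624 days (rest of 2010, 2011, to May 10, 2012 in 2012).
624 ÷ 7 = 89 full weeks with remainder 1, so 89 more Wednesdays after the first → 90.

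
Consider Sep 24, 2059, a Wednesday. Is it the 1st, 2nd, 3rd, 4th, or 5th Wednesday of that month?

Day 24 falls in week ⌈24/7⌉ of the month.
Days 1–7 hold the 1st Wednesday, 8–14 the 2nd, 15–21 the 3rd, 22–28 the 4th, 29–31 the 5th.
24 is in the range for the 4th.

4th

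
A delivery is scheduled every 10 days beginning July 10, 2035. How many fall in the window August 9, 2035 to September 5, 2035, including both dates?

3

Occurrences land 10·i days after July 10, 2035 for i = 0, 1, 2, …
August 9, 2035 is 30 days after the start; 30 ÷ 10 = 3 remainder 0. First occurrence in the window: #4 on August 9, 2035 (3×10 = 30 days in).
September 5, 2035 is 57 days after the start; 57 ÷ 10 = 5 remainder 7. Last occurrence in the window: #6 on August 29, 2035.
Occurrences #4 through #6: 3 in total.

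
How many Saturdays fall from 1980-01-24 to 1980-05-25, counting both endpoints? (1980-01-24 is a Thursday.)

18

1980-01-24 is a Thursday; the first Saturday on or after it is 1980-01-26 (2 days later).
From 1980-01-26 to 1980-05-25: 5 + 29 + 31 + 30 + 25 = 120 days (rest of January, February, March, April, May).
120 ÷ 7 = 17 full weeks with remainder 1, so 17 more Saturdays after the first → 18.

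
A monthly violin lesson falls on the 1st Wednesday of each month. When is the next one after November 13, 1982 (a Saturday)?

November 1982 starts on a Monday, so its 1st Wednesday is November 3, 1982 (2 days in).
That is not after November 13, 1982, so look at December 1982.
December 1982 starts on a Wednesday, so its 1st Wednesday is December 1, 1982.

December 1, 1982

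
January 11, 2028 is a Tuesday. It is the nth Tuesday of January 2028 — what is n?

Day 11 falls in week ⌈11/7⌉ of the month.
Days 1–7 hold the 1st Tuesday, 8–14 the 2nd, 15–21 the 3rd, 22–28 the 4th, 29–31 the 5th.
11 is in the range for the 2nd.

2nd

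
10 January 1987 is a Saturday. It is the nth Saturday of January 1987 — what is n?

2nd

Day 10 falls in week ⌈10/7⌉ of the month.
Days 1–7 hold the 1st Saturday, 8–14 the 2nd, 15–21 the 3rd, 22–28 the 4th, 29–31 the 5th.
10 is in the range for the 2nd.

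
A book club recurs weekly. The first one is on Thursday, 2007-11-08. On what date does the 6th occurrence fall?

2007-12-13

The 6th occurrence is 5 intervals after the first: 5 × 7 = 35 days after 2007-11-08.
November has 30 days — 22 days to the end of November leaves 13.
13 days into December → 2007-12-13.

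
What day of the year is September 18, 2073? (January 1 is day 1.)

Days in months before September: 31 + 28 + 31 + 30 + 31 + 30 + 31 + 31 = 243.
Plus 18 days into September → day 261.

261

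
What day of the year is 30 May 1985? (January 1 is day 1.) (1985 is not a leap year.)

Days in months before May: 31 + 28 + 31 + 30 = 120.
Plus 30 days into May → day 150.

150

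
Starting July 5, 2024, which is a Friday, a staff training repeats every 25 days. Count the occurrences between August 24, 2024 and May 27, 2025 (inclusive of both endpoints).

12

Occurrences land 25·i days after July 5, 2024 for i = 0, 1, 2, …
August 24, 2024 is 50 days after the start; 50 ÷ 25 = 2 remainder 0. First occurrence in the window: #3 on August 24, 2024 (2×25 = 50 days in).
May 27, 2025 is 326 days after the start; 326 ÷ 25 = 13 remainder 1. Last occurrence in the window: #14 on May 26, 2025.
Occurrences #3 through #14: 12 in total.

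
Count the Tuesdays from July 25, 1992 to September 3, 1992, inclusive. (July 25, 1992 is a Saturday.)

July 25, 1992 is a Saturday; the first Tuesday on or after it is July 28, 1992 (3 days later).
From July 28, 1992 to September 3, 1992: 3 + 31 + 3 = 37 days (rest of July, August, September).
37 ÷ 7 = 5 full weeks with remainder 2, so 5 more Tuesdays after the first → 6.

6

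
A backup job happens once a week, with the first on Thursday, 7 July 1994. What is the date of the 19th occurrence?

10 November 1994

The 19th occurrence is 18 intervals after the first: 18 × 7 = 126 days after 7 July 1994.
July has 31 days — 24 days to the end of July leaves 102.
August has 31 days (71 left).
September has 30 days (41 left).
October has 31 days (10 left).
10 days into November → 10 November 1994.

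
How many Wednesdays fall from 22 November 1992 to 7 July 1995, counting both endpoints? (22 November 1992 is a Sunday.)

22 November 1992 is a Sunday; the first Wednesday on or after it is 25 November 1992 (3 days later).
From 25 November 1992 to 7 July 1995: 36 + 365 + 365 + 188 = 954 days (rest of 1992, 1993, 1994, to 7 July 1995 in 1995).
954 ÷ 7 = 136 full weeks with remainder 2, so 136 more Wednesdays after the first → 137.

137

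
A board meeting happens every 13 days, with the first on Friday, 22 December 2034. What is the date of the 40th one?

12 May 2036

The 40th occurrence is 39 intervals after the first: 39 × 13 = 507 days after 22 December 2034.
December has 31 days — 9 days to the end of December leaves 498.
2035 has 365 days (133 left).
January has 31 days (102 left).
February has 29 days (73 left).
March has 31 days (42 left).
April has 30 days (12 left).
12 days into May → 12 May 2036.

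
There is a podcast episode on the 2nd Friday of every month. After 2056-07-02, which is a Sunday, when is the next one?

July 2056 starts on a Saturday; its first Friday is the 7th, so the 2nd Friday is the 14th — 2056-07-14.
2056-07-14 is after 2056-07-02, so that is the next one.

2056-07-14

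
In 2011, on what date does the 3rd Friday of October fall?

2011-10-21

The first Friday of October 2011 is October 7.
The 3rd Friday is 2 weeks later: 7 + 14 = 21.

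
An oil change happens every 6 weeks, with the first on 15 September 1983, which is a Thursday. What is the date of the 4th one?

19 January 1984

The 4th occurrence is 3 intervals after the first: 3 × 42 = 126 days after 15 September 1983.
September has 30 days — 15 days to the end of September leaves 111.
October has 31 days (80 left).
November has 30 days (50 left).
December has 31 days (19 left).
19 days into January → 19 January 1984.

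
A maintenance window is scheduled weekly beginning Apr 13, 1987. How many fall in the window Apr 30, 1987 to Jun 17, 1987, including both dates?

Occurrences land 7·i days after Apr 13, 1987 for i = 0, 1, 2, …
Apr 30, 1987 is 17 days after the start; 17 ÷ 7 = 2 remainder 3; since the remainder is 3, round up to i = 3. First occurrence in the window: #4 on May 4, 1987 (3×7 = 21 days in).
Jun 17, 1987 is 65 days after the start; 65 ÷ 7 = 9 remainder 2. Last occurrence in the window: #10 on Jun 15, 1987.
Occurrences #4 through #10: 7 in total.

7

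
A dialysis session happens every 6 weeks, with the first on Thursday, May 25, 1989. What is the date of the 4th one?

The 4th occurrence is 3 intervals after the first: 3 × 42 = 126 days after May 25, 1989.
May has 31 days — 6 days to the end of May leaves 120.
June has 30 days (90 left).
July has 31 days (59 left).
August has 31 days (28 left).
28 days into September → September 28, 1989.

September 28, 1989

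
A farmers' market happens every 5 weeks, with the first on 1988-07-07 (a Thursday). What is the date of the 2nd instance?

1988-08-11

The 2nd occurrence is 1 interval after the first: 1 × 35 = 35 days after 1988-07-07.
July has 31 days — 24 days to the end of July leaves 11.
11 days into August → 1988-08-11.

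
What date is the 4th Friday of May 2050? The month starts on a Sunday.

May 2050 begins on a Sunday, so the first Friday is May 6 (5 days later).
The 4th Friday is 3 weeks later: 6 + 21 = 27.

2050-05-27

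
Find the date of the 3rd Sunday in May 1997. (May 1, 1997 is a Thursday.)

May 18, 1997

May 1997 begins on a Thursday, so the first Sunday is May 4 (3 days later).
The 3rd Sunday is 2 weeks later: 4 + 14 = 18.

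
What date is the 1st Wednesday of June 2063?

June 2063 begins on a Friday, so the first Wednesday is June 6 (5 days later).

2063-06-06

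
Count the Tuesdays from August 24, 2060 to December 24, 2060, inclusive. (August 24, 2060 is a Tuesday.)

18

August 24, 2060 is a Tuesday; the first Tuesday on or after it is August 24, 2060.
From August 24, 2060 to December 24, 2060: 7 + 30 + 31 + 30 + 24 = 122 days (rest of August, September, October, November, December).
122 ÷ 7 = 17 full weeks with remainder 3, so 17 more Tuesdays after the first → 18.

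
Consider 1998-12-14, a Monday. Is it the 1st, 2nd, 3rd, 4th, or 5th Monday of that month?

Day 14 falls in week ⌈14/7⌉ of the month.
Days 1–7 hold the 1st Monday, 8–14 the 2nd, 15–21 the 3rd, 22–28 the 4th, 29–31 the 5th.
14 is in the range for the 2nd.

2nd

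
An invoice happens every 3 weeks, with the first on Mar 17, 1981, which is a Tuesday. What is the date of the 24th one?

The 24th occurrence is 23 intervals after the first: 23 × 21 = 483 days after Mar 17, 1981.
Mar has 31 days — 14 days to the end of Mar leaves 469.
From end of Mar to end of 1981 is 275 days (194 left).
Jan has 31 days (163 left).
Feb has 28 days (135 left).
Mar has 31 days (104 left).
Apr has 30 days (74 left).
May has 31 days (43 left).
Jun has 30 days (13 left).
13 days into Jul → Jul 13, 1982.

Jul 13, 1982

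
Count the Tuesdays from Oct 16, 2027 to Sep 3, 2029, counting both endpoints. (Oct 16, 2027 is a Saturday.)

98

Oct 16, 2027 is a Saturday; the first Tuesday on or after it is Oct 19, 2027 (3 days later).
From Oct 19, 2027 to Sep 3, 2029: 73 + 366 + 246 = 685 days (rest of 2027, 2028, to Sep 3, 2029 in 2029).
685 ÷ 7 = 97 full weeks with remainder 6, so 97 more Tuesdays after the first → 98.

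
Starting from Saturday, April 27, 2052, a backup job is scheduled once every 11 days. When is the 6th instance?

June 21, 2052

The 6th occurrence is 5 intervals after the first: 5 × 11 = 55 days after April 27, 2052.
April has 30 days — 3 days to the end of April leaves 52.
May has 31 days (21 left).
21 days into June → June 21, 2052.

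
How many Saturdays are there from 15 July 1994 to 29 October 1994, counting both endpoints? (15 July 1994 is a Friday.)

15 July 1994 is a Friday; the first Saturday on or after it is 16 July 1994 (1 day later).
From 16 July 1994 to 29 October 1994: 15 + 31 + 30 + 29 = 105 days (rest of July, August, September, October).
105 ÷ 7 = 15 full weeks with remainder 0, so 15 more Saturdays after the first → 16.

16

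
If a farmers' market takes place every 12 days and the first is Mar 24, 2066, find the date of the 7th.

Jun 4, 2066

The 7th occurrence is 6 intervals after the first: 6 × 12 = 72 days after Mar 24, 2066.
Mar has 31 days — 7 days to the end of Mar leaves 65.
Apr has 30 days (35 left).
May has 31 days (4 left).
4 days into Jun → Jun 4, 2066.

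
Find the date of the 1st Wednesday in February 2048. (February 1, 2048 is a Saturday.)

February 2048 begins on a Saturday, so the first Wednesday is February 5 (4 days later).

5 February 2048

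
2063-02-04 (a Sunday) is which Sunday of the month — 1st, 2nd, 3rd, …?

Day 4 falls in week ⌈4/7⌉ of the month.
Days 1–7 hold the 1st Sunday, 8–14 the 2nd, 15–21 the 3rd, 22–28 the 4th, 29–31 the 5th.
4 is in the range for the 1st.

1st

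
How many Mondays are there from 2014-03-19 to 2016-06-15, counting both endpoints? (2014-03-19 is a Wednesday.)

117

2014-03-19 is a Wednesday; the first Monday on or after it is 2014-03-24 (5 days later).
From 2014-03-24 to 2016-06-15: 282 + 365 + 167 = 814 days (rest of 2014, 2015, to 2016-06-15 in 2016).
814 ÷ 7 = 116 full weeks with remainder 2, so 116 more Mondays after the first → 117.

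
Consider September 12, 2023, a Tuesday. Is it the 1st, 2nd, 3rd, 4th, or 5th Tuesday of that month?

2nd

Day 12 falls in week ⌈12/7⌉ of the month.
Days 1–7 hold the 1st Tuesday, 8–14 the 2nd, 15–21 the 3rd, 22–28 the 4th, 29–31 the 5th.
12 is in the range for the 2nd.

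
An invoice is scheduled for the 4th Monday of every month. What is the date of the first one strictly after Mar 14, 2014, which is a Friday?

Mar 24, 2014

Mar 2014 starts on a Saturday; its first Monday is the 3rd, so the 4th Monday is the 24th — Mar 24, 2014.
Mar 24, 2014 is after Mar 14, 2014, so that is the next one.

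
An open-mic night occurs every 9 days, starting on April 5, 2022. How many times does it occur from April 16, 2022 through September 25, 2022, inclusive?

Occurrences land 9·i days after April 5, 2022 for i = 0, 1, 2, …
April 16, 2022 is 11 days after the start; 11 ÷ 9 = 1 remainder 2; since the remainder is 2, round up to i = 2. First occurrence in the window: #3 on April 23, 2022 (2×9 = 18 days in).
September 25, 2022 is 173 days after the start; 173 ÷ 9 = 19 remainder 2. Last occurrence in the window: #20 on September 23, 2022.
Occurrences #3 through #20: 18 in total.

18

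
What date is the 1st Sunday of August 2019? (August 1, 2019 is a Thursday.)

August 4, 2019

August 2019 begins on a Thursday, so the first Sunday is August 4 (3 days later).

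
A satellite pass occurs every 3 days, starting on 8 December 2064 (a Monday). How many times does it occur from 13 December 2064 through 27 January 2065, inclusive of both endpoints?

15

Occurrences land 3·i days after 8 December 2064 for i = 0, 1, 2, …
13 December 2064 is 5 days after the start; 5 ÷ 3 = 1 remainder 2; since the remainder is 2, round up to i = 2. First occurrence in the window: #3 on 14 December 2064 (2×3 = 6 days in).
27 January 2065 is 50 days after the start; 50 ÷ 3 = 16 remainder 2. Last occurrence in the window: #17 on 25 January 2065.
Occurrences #3 through #17: 15 in total.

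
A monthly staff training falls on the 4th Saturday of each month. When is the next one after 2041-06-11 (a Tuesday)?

2041-06-22

June 2041 starts on a Saturday; its first Saturday is the 1st, so the 4th Saturday is the 22nd — 2041-06-22.
2041-06-22 is after 2041-06-11, so that is the next one.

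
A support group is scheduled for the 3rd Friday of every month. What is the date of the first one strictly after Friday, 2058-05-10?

2058-05-17

May 2058 starts on a Wednesday; its first Friday is the 3rd, so the 3rd Friday is the 17th — 2058-05-17.
2058-05-17 is after 2058-05-10, so that is the next one.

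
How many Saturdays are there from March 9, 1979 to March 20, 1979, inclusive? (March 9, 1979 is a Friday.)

March 9, 1979 is a Friday; the first Saturday on or after it is March 10, 1979 (1 day later).
From March 10, 1979 to March 20, 1979 is 20 − 10 = 10 days.
10 ÷ 7 = 1 full weeks with remainder 3, so 1 more Saturdays after the first → 2.

2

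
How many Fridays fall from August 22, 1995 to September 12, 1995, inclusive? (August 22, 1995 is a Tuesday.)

3

August 22, 1995 is a Tuesday; the first Friday on or after it is August 25, 1995 (3 days later).
From August 25, 1995 to September 12, 1995: 6 + 12 = 18 days (rest of August, September).
18 ÷ 7 = 2 full weeks with remainder 4, so 2 more Fridays after the first → 3.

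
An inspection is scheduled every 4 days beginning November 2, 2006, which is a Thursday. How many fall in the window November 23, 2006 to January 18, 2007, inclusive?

Occurrences land 4·i days after November 2, 2006 for i = 0, 1, 2, …
November 23, 2006 is 21 days after the start; 21 ÷ 4 = 5 remainder 1; since the remainder is 1, round up to i = 6. First occurrence in the window: #7 on November 26, 2006 (6×4 = 24 days in).
January 18, 2007 is 77 days after the start; 77 ÷ 4 = 19 remainder 1. Last occurrence in the window: #20 on January 17, 2007.
Occurrences #7 through #20: 14 in total.

14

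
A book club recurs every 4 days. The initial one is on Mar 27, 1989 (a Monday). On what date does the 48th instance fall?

Oct 1, 1989

The 48th occurrence is 47 intervals after the first: 47 × 4 = 188 days after Mar 27, 1989.
Mar has 31 days — 4 days to the end of Mar leaves 184.
Apr has 30 days (154 left).
May has 31 days (123 left).
Jun has 30 days (93 left).
Jul has 31 days (62 left).
Aug has 31 days (31 left).
Sep has 30 days (1 left).
1 day into Oct → Oct 1, 1989.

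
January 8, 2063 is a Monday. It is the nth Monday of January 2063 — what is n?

Day 8 falls in week ⌈8/7⌉ of the month.
Days 1–7 hold the 1st Monday, 8–14 the 2nd, 15–21 the 3rd, 22–28 the 4th, 29–31 the 5th.
8 is in the range for the 2nd.

2nd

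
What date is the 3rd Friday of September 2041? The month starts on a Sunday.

20 September 2041

September 2041 begins on a Sunday, so the first Friday is September 6 (5 days later).
The 3rd Friday is 2 weeks later: 6 + 14 = 20.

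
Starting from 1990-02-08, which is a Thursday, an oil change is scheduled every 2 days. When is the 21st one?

1990-03-20

The 21st occurrence is 20 intervals after the first: 20 × 2 = 40 days after 1990-02-08.
February has 28 days — 20 days to the end of February leaves 20.
20 days into March → 1990-03-20.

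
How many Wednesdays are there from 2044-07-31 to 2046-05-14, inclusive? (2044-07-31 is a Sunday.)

2044-07-31 is a Sunday; the first Wednesday on or after it is 2044-08-03 (3 days later).
From 2044-08-03 to 2046-05-14: 150 + 365 + 134 = 649 days (rest of 2044, 2045, to 2046-05-14 in 2046).
649 ÷ 7 = 92 full weeks with remainder 5, so 92 more Wednesdays after the first → 93.

93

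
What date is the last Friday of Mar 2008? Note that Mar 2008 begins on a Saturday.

Mar 2008 begins on a Saturday, so the first Friday is Mar 7 (6 days later).
Mar 2008 has 31 days. Adding weeks: 7, 14, 21, 28 — the last one ≤ 31 is the 28th.

Mar 28, 2008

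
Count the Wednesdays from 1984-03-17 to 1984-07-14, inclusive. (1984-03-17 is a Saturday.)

17

1984-03-17 is a Saturday; the first Wednesday on or after it is 1984-03-21 (4 days later).
From 1984-03-21 to 1984-07-14: 10 + 30 + 31 + 30 + 14 = 115 days (rest of March, April, May, June, July).
115 ÷ 7 = 16 full weeks with remainder 3, so 16 more Wednesdays after the first → 17.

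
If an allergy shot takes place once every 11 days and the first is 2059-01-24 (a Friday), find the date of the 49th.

2060-07-05

The 49th occurrence is 48 intervals after the first: 48 × 11 = 528 days after 2059-01-24.
January has 31 days — 7 days to the end of January leaves 521.
From end of January to end of 2059 is 334 days (187 left).
January has 31 days (156 left).
February has 29 days (127 left).
March has 31 days (96 left).
April has 30 days (66 left).
May has 31 days (35 left).
June has 30 days (5 left).
5 days into July → 2060-07-05.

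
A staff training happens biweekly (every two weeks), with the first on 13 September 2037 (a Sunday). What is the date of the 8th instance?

The 8th occurrence is 7 intervals after the first: 7 × 14 = 98 days after 13 September 2037.
September has 30 days — 17 days to the end of September leaves 81.
October has 31 days (50 left).
November has 30 days (20 left).
20 days into December → 20 December 2037.

20 December 2037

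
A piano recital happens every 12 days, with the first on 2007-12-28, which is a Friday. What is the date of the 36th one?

2009-02-20

The 36th occurrence is 35 intervals after the first: 35 × 12 = 420 days after 2007-12-28.
December has 31 days — 3 days to the end of December leaves 417.
2008 has 366 days (51 left).
January has 31 days (20 left).
20 days into February → 2009-02-20.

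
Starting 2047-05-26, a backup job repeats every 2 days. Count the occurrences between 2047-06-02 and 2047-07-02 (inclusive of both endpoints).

15

Occurrences land 2·i days after 2047-05-26 for i = 0, 1, 2, …
2047-06-02 is 7 days after the start; 7 ÷ 2 = 3 remainder 1; since the remainder is 1, round up to i = 4. First occurrence in the window: #5 on 2047-06-03 (4×2 = 8 days in).
2047-07-02 is 37 days after the start; 37 ÷ 2 = 18 remainder 1. Last occurrence in the window: #19 on 2047-07-01.
Occurrences #5 through #19: 15 in total.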